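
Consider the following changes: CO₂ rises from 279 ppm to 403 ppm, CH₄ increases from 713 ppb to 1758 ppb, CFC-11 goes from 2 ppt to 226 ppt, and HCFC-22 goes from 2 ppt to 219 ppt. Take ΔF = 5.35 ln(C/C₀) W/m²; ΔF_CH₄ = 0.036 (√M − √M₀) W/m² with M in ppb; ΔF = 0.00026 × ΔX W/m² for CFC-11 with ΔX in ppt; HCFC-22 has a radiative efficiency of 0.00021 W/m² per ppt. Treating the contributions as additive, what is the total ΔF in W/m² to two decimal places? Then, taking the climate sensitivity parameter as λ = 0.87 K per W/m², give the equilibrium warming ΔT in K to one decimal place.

ΔF = 2.62 W/m²; ΔT = 2.3 K

CO₂: 5.35 × ln(403/279) = 5.35 × ln(1.44444) = 5.35 × 0.36772 = 1.9673 W/m².
CH₄: 0.036 × (√1758 − √713) = 0.036 × (41.9285 − 26.7021) = 0.036 × 15.2264 = 0.5482 W/m².
CFC-11: ΔF = 0.00026 × (226 − 2) = 0.00026 × 224 = 0.0582 W/m².
HCFC-22: ΔF = 0.00021 × (219 − 2) = 0.00021 × 217 = 0.0456 W/m².
Total ΔF = 1.9673 + 0.5482 + 0.0582 + 0.0456 = 2.6193 W/m².
ΔT = λ ΔF = 0.87 × 2.62 = 2.2794 K.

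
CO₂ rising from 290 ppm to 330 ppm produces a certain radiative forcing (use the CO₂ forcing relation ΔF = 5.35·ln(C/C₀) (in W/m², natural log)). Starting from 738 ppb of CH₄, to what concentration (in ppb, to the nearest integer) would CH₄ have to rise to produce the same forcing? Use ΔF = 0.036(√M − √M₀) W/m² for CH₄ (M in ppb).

M ≈ 2150 ppb

CO₂ forcing: 5.35 × ln(330/290) = 5.35 × 0.129212 = 0.69128 W/m².
Set 0.036(√M − √738) = 0.69128: √M = 0.69128/0.036 + √738 = 19.2022 + 27.1662 = 46.3684.
M = (46.3684)² = 2150.03 ppb.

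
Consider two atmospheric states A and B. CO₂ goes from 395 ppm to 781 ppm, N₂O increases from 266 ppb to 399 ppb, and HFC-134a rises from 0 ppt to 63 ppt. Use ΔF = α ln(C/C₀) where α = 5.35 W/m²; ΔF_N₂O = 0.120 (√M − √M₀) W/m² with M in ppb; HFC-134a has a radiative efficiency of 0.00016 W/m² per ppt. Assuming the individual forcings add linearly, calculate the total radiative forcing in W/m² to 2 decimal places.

CO₂: 5.35 × ln(781/395) = 5.35 × ln(1.97722) = 5.35 × 0.68169 = 3.6470 W/m².
N₂O: 0.120 × (√399 − √266) = 0.120 × (19.9750 − 16.3095) = 0.120 × 3.6655 = 0.4399 W/m².
HFC-134a: ΔF = 0.00016 × (63 − 0) = 0.00016 × 63 = 0.0101 W/m².
Total ΔF = 3.6470 + 0.4399 + 0.0101 = 4.0970 W/m².

ΔF = 4.10 W/m²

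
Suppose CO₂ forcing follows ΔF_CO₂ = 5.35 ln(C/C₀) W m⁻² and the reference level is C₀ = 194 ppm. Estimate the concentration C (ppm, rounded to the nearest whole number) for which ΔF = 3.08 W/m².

Set 5.35 ln(C/194) = 3.08, so ln(C/194) = 3.08/5.35 = 0.57570.
Then C/194 = e^0.57570 = 1.77837, giving C = 194 × 1.77837 = 345.00 ppm.

C ≈ 345 ppm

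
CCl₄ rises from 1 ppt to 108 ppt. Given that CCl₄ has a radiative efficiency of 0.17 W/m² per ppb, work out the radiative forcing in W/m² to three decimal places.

CCl₄: Δ = 108 − 1 = 107 ppt = 0.107 ppb; ΔF = 0.17 × 0.107 = 0.0182 W/m².

ΔF = 0.018 W/m²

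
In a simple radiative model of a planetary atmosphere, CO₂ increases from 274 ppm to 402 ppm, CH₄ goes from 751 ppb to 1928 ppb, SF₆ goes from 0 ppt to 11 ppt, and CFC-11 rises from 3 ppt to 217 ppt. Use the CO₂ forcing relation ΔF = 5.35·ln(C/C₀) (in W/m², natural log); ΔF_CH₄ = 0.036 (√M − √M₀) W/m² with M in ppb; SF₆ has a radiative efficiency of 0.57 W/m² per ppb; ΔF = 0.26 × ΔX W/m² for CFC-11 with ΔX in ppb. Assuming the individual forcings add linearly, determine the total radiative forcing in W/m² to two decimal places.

CO₂: 5.35 × ln(402/274) = 5.35 × ln(1.46715) = 5.35 × 0.38332 = 2.0508 W/m².
CH₄: 0.036 × (√1928 − √751) = 0.036 × (43.9090 − 27.4044) = 0.036 × 16.5046 = 0.5942 W/m².
SF₆: Δ = 11 − 0 = 11 ppt = 0.011 ppb; ΔF = 0.57 × 0.011 = 0.0063 W/m².
CFC-11: Δ = 217 − 3 = 214 ppt = 0.214 ppb; ΔF = 0.26 × 0.214 = 0.0556 W/m².
Total ΔF = 2.0508 + 0.5942 + 0.0063 + 0.0556 = 2.7069 W/m².

ΔF = 2.71 W/m²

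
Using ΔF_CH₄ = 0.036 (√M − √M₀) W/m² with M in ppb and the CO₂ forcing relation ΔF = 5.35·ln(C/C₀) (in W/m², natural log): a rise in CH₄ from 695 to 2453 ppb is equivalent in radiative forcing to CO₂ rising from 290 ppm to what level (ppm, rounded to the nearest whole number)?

C ≈ 339 ppm

CH₄ forcing: 0.036 × (√2453 − √695) = 0.036 × (49.5278 − 26.3629) = 0.036 × 23.1649 = 0.83394 W/m².
Set 5.35 ln(C/290) = 0.83394: ln(C/290) = 0.83394/5.35 = 0.15588, so C = 290 × e^0.15588 = 290 × 1.16869 = 338.92 ppm.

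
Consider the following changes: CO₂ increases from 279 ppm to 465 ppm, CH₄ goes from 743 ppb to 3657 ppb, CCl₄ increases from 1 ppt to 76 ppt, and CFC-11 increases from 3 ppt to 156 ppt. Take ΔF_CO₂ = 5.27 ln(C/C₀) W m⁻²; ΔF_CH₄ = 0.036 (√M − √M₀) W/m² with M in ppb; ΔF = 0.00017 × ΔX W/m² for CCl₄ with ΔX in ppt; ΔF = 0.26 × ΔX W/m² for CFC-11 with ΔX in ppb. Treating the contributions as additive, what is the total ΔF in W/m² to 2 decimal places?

ΔF = 3.94 W/m²

CO₂: 5.27 × ln(465/279) = 5.27 × ln(1.66667) = 5.27 × 0.51083 = 2.6921 W/m².
CH₄: 0.036 × (√3657 − √743) = 0.036 × (60.4731 − 27.2580) = 0.036 × 33.2151 = 1.1957 W/m².
CCl₄: ΔF = 0.00017 × (76 − 1) = 0.00017 × 75 = 0.0128 W/m².
CFC-11: Δ = 156 − 3 = 153 ppt = 0.153 ppb; ΔF = 0.26 × 0.153 = 0.0398 W/m².
Total ΔF = 2.6921 + 1.1957 + 0.0128 + 0.0398 = 3.9404 W/m².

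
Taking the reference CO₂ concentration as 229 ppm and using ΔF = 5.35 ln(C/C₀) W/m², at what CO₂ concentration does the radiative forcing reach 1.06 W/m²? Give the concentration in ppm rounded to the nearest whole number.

C ≈ 279 ppm

Set 5.35 ln(C/229) = 1.06, so ln(C/229) = 1.06/5.35 = 0.19813.
Then C/229 = e^0.19813 = 1.21912, giving C = 229 × 1.21912 = 279.18 ppm.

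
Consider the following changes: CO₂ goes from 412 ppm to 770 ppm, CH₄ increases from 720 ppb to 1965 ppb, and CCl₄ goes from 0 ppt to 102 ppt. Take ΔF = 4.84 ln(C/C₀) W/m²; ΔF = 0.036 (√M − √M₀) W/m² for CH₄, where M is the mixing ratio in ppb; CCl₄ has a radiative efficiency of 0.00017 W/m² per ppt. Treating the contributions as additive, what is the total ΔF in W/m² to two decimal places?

ΔF = 3.67 W/m²

CO₂: 4.84 × ln(770/412) = 4.84 × ln(1.86893) = 4.84 × 0.62537 = 3.0268 W/m².
CH₄: 0.036 × (√1965 − √720) = 0.036 × (44.3283 − 26.8328) = 0.036 × 17.4955 = 0.6298 W/m².
CCl₄: ΔF = 0.00017 × (102 − 0) = 0.00017 × 102 = 0.0173 W/m².
Total ΔF = 3.0268 + 0.6298 + 0.0173 = 3.6739 W/m².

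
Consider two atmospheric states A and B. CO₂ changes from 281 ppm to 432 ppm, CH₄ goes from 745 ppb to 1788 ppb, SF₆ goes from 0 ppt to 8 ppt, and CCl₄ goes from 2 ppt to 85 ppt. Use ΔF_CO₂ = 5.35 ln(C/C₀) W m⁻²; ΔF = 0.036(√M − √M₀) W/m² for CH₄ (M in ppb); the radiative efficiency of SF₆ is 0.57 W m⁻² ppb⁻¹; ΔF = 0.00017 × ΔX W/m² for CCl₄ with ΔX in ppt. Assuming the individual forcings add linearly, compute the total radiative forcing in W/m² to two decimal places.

CO₂: 5.35 × ln(432/281) = 5.35 × ln(1.53737) = 5.35 × 0.43007 = 2.3009 W/m².
CH₄: 0.036 × (√1788 − √745) = 0.036 × (42.2847 − 27.2947) = 0.036 × 14.9900 = 0.5396 W/m².
SF₆: Δ = 8 − 0 = 8 ppt = 0.008 ppb; ΔF = 0.57 × 0.008 = 0.0046 W/m².
CCl₄: ΔF = 0.00017 × (85 − 2) = 0.00017 × 83 = 0.0141 W/m².
Total ΔF = 2.3009 + 0.5396 + 0.0046 + 0.0141 = 2.8592 W/m².

ΔF = 2.86 W/m²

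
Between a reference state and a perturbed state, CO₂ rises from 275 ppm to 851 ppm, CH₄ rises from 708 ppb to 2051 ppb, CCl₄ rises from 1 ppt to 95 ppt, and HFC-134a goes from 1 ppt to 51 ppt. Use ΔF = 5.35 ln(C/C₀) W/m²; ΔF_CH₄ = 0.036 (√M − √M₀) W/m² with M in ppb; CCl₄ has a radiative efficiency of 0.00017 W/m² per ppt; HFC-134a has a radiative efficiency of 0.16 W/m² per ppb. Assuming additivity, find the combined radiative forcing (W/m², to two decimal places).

ΔF = 6.74 W/m²

CO₂: 5.35 × ln(851/275) = 5.35 × ln(3.09455) = 5.35 × 1.12964 = 6.0436 W/m².
CH₄: 0.036 × (√2051 − √708) = 0.036 × (45.2880 − 26.6083) = 0.036 × 18.6797 = 0.6725 W/m².
CCl₄: ΔF = 0.00017 × (95 − 1) = 0.00017 × 94 = 0.0160 W/m².
HFC-134a: Δ = 51 − 1 = 50 ppt = 0.050 ppb; ΔF = 0.16 × 0.050 = 0.0080 W/m².
Total ΔF = 6.0436 + 0.6725 + 0.0160 + 0.0080 = 6.7401 W/m².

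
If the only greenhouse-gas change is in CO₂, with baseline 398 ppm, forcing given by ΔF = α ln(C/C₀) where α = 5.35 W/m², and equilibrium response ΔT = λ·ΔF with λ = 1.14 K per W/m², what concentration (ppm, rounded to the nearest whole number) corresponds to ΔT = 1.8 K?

C ≈ 535 ppm

Required forcing: ΔF = ΔT/λ = 1.8/1.14 = 1.5789 W/m².
Then ln(C/398) = ΔF/5.35 = 1.5789/5.35 = 0.29512.
So C = 398 × e^0.29512 = 398 × 1.34329 = 534.63 ppm.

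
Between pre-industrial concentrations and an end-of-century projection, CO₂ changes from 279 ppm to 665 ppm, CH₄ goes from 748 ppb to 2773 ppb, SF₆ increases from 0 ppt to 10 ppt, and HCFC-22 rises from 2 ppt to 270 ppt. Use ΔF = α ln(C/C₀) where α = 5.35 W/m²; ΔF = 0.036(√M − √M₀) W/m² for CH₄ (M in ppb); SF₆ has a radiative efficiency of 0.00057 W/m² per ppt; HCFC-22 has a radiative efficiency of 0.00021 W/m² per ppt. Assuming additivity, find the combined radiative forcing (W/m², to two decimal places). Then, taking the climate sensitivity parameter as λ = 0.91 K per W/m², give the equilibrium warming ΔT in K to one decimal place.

CO₂: 5.35 × ln(665/279) = 5.35 × ln(2.38351) = 5.35 × 0.86857 = 4.6468 W/m².
CH₄: 0.036 × (√2773 − √748) = 0.036 × (52.6593 − 27.3496) = 0.036 × 25.3097 = 0.9111 W/m².
SF₆: ΔF = 0.00057 × (10 − 0) = 0.00057 × 10 = 0.0057 W/m².
HCFC-22: ΔF = 0.00021 × (270 − 2) = 0.00021 × 268 = 0.0563 W/m².
Total ΔF = 4.6468 + 0.9111 + 0.0057 + 0.0563 = 5.6199 W/m².
ΔT = λ ΔF = 0.91 × 5.62 = 5.1142 K.

ΔF = 5.62 W/m²; ΔT = 5.1 K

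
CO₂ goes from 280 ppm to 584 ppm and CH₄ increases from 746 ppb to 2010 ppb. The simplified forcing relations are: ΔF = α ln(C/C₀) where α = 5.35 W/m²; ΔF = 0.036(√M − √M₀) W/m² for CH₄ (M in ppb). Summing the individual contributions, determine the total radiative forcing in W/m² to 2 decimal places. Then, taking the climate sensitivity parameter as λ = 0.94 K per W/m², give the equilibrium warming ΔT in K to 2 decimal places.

ΔF = 4.56 W/m²; ΔT = 4.29 K

CO₂: 5.35 × ln(584/280) = 5.35 × ln(2.08571) = 5.35 × 0.73511 = 3.9328 W/m².
CH₄: 0.036 × (√2010 − √746) = 0.036 × (44.8330 − 27.3130) = 0.036 × 17.5200 = 0.6307 W/m².
Total ΔF = 3.9328 + 0.6307 = 4.5635 W/m².
ΔT = λ ΔF = 0.94 × 4.56 = 4.2864 K.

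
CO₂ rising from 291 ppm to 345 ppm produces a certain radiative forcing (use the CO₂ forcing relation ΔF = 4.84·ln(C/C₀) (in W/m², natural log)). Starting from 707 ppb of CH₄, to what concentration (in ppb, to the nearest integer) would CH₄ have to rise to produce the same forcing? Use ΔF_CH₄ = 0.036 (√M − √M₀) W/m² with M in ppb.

CO₂ forcing: 4.84 × ln(345/291) = 4.84 × 0.170221 = 0.82387 W/m².
Set 0.036(√M − √707) = 0.82387: √M = 0.82387/0.036 + √707 = 22.8853 + 26.5895 = 49.4748.
M = (49.4748)² = 2447.76 ppb.

M ≈ 2448 ppb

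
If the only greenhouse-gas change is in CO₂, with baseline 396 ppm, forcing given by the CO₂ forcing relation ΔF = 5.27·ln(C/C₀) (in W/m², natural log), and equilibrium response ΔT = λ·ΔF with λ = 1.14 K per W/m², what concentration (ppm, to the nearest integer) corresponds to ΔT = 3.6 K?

C ≈ 721 ppm

Required forcing: ΔF = ΔT/λ = 3.6/1.14 = 3.1579 W/m².
Then ln(C/396) = ΔF/5.27 = 3.1579/5.27 = 0.59922.
So C = 396 × e^0.59922 = 396 × 1.82070 = 721.00 ppm.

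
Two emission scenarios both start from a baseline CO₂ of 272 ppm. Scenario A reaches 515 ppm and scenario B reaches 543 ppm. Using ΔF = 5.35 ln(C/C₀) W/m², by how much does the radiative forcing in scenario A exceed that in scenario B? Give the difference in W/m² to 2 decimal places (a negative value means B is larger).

ΔF_A = 5.35 ln(515/272) = 5.35 × 0.63836 = 3.4152 W/m².
ΔF_B = 5.35 ln(543/272) = 5.35 × 0.69131 = 3.6985 W/m².
Difference: 3.4152 − 3.6985 = -0.2833 W/m².

ΔF_A − ΔF_B = -0.28 W/m²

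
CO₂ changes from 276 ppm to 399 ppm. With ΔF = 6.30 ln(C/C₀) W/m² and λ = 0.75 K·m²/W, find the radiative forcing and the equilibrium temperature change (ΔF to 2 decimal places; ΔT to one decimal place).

CO₂: 6.30 × ln(399/276) = 6.30 × ln(1.44565) = 6.30 × 0.36856 = 2.3219 W/m².
ΔT = λ ΔF = 0.75 × 2.32 = 1.7400 K.

ΔF = 2.32 W/m²; ΔT = 1.7 K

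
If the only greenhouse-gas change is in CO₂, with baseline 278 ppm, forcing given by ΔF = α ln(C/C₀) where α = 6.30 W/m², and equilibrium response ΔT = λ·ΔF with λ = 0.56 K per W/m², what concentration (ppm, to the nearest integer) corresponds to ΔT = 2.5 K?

C ≈ 565 ppm

Required forcing: ΔF = ΔT/λ = 2.5/0.56 = 4.4643 W/m².
Then ln(C/278) = ΔF/6.30 = 4.4643/6.30 = 0.70862.
So C = 278 × e^0.70862 = 278 × 2.03119 = 564.67 ppm.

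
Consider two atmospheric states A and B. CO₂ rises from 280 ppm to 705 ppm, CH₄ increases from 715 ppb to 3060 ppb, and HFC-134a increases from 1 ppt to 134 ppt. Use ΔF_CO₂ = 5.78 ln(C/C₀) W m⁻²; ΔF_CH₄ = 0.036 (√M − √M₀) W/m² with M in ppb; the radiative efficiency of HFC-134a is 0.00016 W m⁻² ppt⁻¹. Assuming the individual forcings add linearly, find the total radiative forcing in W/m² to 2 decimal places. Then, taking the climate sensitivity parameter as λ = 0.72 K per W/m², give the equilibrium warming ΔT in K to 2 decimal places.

CO₂: 5.78 × ln(705/280) = 5.78 × ln(2.51786) = 5.78 × 0.92341 = 5.3373 W/m².
CH₄: 0.036 × (√3060 − √715) = 0.036 × (55.3173 − 26.7395) = 0.036 × 28.5778 = 1.0288 W/m².
HFC-134a: ΔF = 0.00016 × (134 − 1) = 0.00016 × 133 = 0.0213 W/m².
Total ΔF = 5.3373 + 1.0288 + 0.0213 = 6.3874 W/m².
ΔT = λ ΔF = 0.72 × 6.39 = 4.6008 K.

ΔF = 6.39 W/m²; ΔT = 4.60 K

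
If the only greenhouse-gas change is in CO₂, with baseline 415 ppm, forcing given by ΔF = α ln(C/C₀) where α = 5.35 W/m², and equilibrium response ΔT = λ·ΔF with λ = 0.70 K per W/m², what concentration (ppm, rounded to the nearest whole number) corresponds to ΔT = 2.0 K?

Required forcing: ΔF = ΔT/λ = 2.0/0.70 = 2.8571 W/m².
Then ln(C/415) = ΔF/5.35 = 2.8571/5.35 = 0.53404.
So C = 415 × e^0.53404 = 415 × 1.70581 = 707.91 ppm.

C ≈ 708 ppm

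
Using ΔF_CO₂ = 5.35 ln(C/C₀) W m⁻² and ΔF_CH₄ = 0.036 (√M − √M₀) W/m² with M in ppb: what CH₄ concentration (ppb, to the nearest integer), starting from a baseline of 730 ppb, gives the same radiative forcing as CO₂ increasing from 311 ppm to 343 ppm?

CO₂ forcing: 5.35 × ln(343/311) = 5.35 × 0.097938 = 0.52397 W/m².
Set 0.036(√M − √730) = 0.52397: √M = 0.52397/0.036 + √730 = 14.5547 + 27.0185 = 41.5732.
M = (41.5732)² = 1728.33 ppb.

M ≈ 1728 ppb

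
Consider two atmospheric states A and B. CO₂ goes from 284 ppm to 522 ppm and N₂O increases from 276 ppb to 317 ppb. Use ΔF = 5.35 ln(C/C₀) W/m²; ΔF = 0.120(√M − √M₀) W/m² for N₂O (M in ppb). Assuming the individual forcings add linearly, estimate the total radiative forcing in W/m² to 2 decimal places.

ΔF = 3.40 W/m²

CO₂: 5.35 × ln(522/284) = 5.35 × ln(1.83803) = 5.35 × 0.60869 = 3.2565 W/m².
N₂O: 0.120 × (√317 − √276) = 0.120 × (17.8045 − 16.6132) = 0.120 × 1.1913 = 0.1430 W/m².
Total ΔF = 3.2565 + 0.1430 = 3.3995 W/m².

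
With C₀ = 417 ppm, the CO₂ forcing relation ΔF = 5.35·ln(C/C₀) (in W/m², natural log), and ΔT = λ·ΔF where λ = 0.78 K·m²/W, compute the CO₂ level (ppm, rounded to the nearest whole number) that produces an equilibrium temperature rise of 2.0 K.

Required forcing: ΔF = ΔT/λ = 2.0/0.78 = 2.5641 W/m².
Then ln(C/417) = ΔF/5.35 = 2.5641/5.35 = 0.47927.
So C = 417 × e^0.47927 = 417 × 1.61490 = 673.41 ppm.

C ≈ 673 ppm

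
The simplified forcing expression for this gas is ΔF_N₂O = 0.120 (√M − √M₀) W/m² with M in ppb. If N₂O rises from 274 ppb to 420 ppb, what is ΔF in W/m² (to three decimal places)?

N₂O: 0.120 × (√420 − √274) = 0.120 × (20.4939 − 16.5529) = 0.120 × 3.9410 = 0.4729 W/m².

ΔF = 0.473 W/m²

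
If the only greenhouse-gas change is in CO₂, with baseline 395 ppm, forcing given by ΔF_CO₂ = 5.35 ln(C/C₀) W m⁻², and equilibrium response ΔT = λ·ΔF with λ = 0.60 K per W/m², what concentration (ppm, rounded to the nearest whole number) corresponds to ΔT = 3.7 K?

C ≈ 1251 ppm

Required forcing: ΔF = ΔT/λ = 3.7/0.60 = 6.1667 W/m².
Then ln(C/395) = ΔF/5.35 = 6.1667/5.35 = 1.15265.
So C = 395 × e^1.15265 = 395 × 3.16657 = 1250.80 ppm.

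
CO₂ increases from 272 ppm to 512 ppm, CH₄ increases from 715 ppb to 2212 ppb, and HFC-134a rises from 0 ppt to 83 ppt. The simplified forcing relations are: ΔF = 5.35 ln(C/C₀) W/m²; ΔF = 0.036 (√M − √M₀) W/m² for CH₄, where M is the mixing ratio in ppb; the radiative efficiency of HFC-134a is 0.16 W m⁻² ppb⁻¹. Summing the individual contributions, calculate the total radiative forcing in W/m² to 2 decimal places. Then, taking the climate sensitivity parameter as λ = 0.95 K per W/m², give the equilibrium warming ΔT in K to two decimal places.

CO₂: 5.35 × ln(512/272) = 5.35 × ln(1.88235) = 5.35 × 0.63252 = 3.3840 W/m².
CH₄: 0.036 × (√2212 − √715) = 0.036 × (47.0319 − 26.7395) = 0.036 × 20.2924 = 0.7305 W/m².
HFC-134a: Δ = 83 − 0 = 83 ppt = 0.083 ppb; ΔF = 0.16 × 0.083 = 0.0133 W/m².
Total ΔF = 3.3840 + 0.7305 + 0.0133 = 4.1278 W/m².
ΔT = λ ΔF = 0.95 × 4.13 = 3.9235 K.

ΔF = 4.13 W/m²; ΔT = 3.92 K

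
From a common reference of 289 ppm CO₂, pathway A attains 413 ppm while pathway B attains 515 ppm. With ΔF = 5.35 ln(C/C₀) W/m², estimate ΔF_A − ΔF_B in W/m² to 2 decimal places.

ΔF_A − ΔF_B = -1.18 W/m²

ΔF_A = 5.35 ln(413/289) = 5.35 × 0.35702 = 1.9101 W/m².
ΔF_B = 5.35 ln(515/289) = 5.35 × 0.57774 = 3.0909 W/m².
Difference: 1.9101 − 3.0909 = -1.1808 W/m².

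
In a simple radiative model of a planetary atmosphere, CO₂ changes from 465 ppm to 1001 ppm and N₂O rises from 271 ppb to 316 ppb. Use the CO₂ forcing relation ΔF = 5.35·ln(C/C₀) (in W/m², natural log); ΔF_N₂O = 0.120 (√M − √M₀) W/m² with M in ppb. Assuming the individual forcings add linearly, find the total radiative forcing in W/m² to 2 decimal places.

ΔF = 4.26 W/m²

CO₂: 5.35 × ln(1001/465) = 5.35 × ln(2.15269) = 5.35 × 0.76672 = 4.1020 W/m².
N₂O: 0.120 × (√316 − √271) = 0.120 × (17.7764 − 16.4621) = 0.120 × 1.3143 = 0.1577 W/m².
Total ΔF = 4.1020 + 0.1577 = 4.2597 W/m².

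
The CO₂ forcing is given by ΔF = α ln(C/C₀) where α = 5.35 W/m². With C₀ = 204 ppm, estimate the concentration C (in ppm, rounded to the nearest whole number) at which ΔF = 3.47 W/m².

C ≈ 390 ppm

Set 5.35 ln(C/204) = 3.47, so ln(C/204) = 3.47/5.35 = 0.64860.
Then C/204 = e^0.64860 = 1.91286, giving C = 204 × 1.91286 = 390.22 ppm.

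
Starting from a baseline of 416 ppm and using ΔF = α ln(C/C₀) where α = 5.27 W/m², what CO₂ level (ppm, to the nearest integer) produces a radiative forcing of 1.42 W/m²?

Set 5.27 ln(C/416) = 1.42, so ln(C/416) = 1.42/5.27 = 0.26945.
Then C/416 = e^0.26945 = 1.30924, giving C = 416 × 1.30924 = 544.64 ppm.

C ≈ 545 ppm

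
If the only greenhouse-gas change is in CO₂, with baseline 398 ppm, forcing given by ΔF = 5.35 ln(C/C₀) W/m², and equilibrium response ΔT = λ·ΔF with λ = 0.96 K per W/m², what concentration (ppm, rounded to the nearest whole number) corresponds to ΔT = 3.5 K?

C ≈ 787 ppm

Required forcing: ΔF = ΔT/λ = 3.5/0.96 = 3.6458 W/m².
Then ln(C/398) = ΔF/5.35 = 3.6458/5.35 = 0.68146.
So C = 398 × e^0.68146 = 398 × 1.97676 = 786.75 ppm.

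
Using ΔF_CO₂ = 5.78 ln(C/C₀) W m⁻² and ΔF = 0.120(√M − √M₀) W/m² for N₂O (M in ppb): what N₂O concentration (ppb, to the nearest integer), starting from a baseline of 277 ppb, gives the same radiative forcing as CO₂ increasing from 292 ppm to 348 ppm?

M ≈ 630 ppb

CO₂ forcing: 5.78 × ln(348/292) = 5.78 × 0.175449 = 1.01410 W/m².
Set 0.120(√M − √277) = 1.01410: √M = 1.01410/0.120 + √277 = 8.4508 + 16.6433 = 25.0941.
M = (25.0941)² = 629.71 ppb.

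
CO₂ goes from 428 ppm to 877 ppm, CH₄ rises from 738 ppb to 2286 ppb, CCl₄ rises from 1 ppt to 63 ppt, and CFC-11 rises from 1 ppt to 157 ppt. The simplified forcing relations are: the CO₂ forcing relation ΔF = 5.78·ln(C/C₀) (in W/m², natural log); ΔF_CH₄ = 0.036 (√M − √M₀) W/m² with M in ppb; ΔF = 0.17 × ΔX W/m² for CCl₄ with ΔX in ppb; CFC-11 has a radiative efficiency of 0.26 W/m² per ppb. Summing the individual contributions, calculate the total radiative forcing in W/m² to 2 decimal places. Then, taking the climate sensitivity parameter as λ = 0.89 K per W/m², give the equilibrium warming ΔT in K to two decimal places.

ΔF = 4.94 W/m²; ΔT = 4.40 K

CO₂: 5.78 × ln(877/428) = 5.78 × ln(2.04907) = 5.78 × 0.71739 = 4.1465 W/m².
CH₄: 0.036 × (√2286 − √738) = 0.036 × (47.8121 − 27.1662) = 0.036 × 20.6459 = 0.7433 W/m².
CCl₄: Δ = 63 − 1 = 62 ppt = 0.062 ppb; ΔF = 0.17 × 0.062 = 0.0105 W/m².
CFC-11: Δ = 157 − 1 = 156 ppt = 0.156 ppb; ΔF = 0.26 × 0.156 = 0.0406 W/m².
Total ΔF = 4.1465 + 0.7433 + 0.0105 + 0.0406 = 4.9409 W/m².
ΔT = λ ΔF = 0.89 × 4.94 = 4.3966 K.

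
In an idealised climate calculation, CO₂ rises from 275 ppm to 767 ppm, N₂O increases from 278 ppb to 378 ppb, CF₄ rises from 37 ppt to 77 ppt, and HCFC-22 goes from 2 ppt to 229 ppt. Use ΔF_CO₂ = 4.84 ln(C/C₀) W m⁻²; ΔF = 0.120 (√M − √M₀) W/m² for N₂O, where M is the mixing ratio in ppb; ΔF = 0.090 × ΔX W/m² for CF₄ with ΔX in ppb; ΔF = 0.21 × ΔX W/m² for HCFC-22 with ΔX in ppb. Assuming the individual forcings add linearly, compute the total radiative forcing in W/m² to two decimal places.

ΔF = 5.35 W/m²

CO₂: 4.84 × ln(767/275) = 4.84 × ln(2.78909) = 4.84 × 1.02572 = 4.9645 W/m².
N₂O: 0.120 × (√378 − √278) = 0.120 × (19.4422 − 16.6733) = 0.120 × 2.7689 = 0.3323 W/m².
CF₄: Δ = 77 − 37 = 40 ppt = 0.040 ppb; ΔF = 0.090 × 0.040 = 0.0036 W/m².
HCFC-22: Δ = 229 − 2 = 227 ppt = 0.227 ppb; ΔF = 0.21 × 0.227 = 0.0477 W/m².
Total ΔF = 4.9645 + 0.3323 + 0.0036 + 0.0477 = 5.3481 W/m².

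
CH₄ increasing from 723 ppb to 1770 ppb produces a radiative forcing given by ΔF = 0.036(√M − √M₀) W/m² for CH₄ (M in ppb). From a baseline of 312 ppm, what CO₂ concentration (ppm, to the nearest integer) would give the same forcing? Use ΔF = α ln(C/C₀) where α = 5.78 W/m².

CH₄ forcing: 0.036 × (√1770 − √723) = 0.036 × (42.0714 − 26.8887) = 0.036 × 15.1827 = 0.54658 W/m².
Set 5.78 ln(C/312) = 0.54658: ln(C/312) = 0.54658/5.78 = 0.09456, so C = 312 × e^0.09456 = 312 × 1.09918 = 342.94 ppm.

C ≈ 343 ppm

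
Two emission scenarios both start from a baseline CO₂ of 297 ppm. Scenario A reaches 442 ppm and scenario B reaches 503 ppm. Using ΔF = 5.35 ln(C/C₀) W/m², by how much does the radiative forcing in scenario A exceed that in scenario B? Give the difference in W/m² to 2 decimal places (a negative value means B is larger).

ΔF_A − ΔF_B = -0.69 W/m²

ΔF_A = 5.35 ln(442/297) = 5.35 × 0.39758 = 2.1271 W/m².
ΔF_B = 5.35 ln(503/297) = 5.35 × 0.52686 = 2.8187 W/m².
Difference: 2.1271 − 2.8187 = -0.6916 W/m².
(Equivalently, ΔF_A − ΔF_B = 5.35 ln(442/503) = 5.35 × -0.12928 = -0.6916 W/m².)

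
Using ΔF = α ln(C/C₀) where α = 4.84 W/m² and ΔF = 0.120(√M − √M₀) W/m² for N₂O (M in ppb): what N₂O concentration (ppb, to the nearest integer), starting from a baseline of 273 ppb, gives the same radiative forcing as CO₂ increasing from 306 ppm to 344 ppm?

CO₂ forcing: 4.84 × ln(344/306) = 4.84 × 0.117057 = 0.56656 W/m².
Set 0.120(√M − √273) = 0.56656: √M = 0.56656/0.120 + √273 = 4.7213 + 16.5227 = 21.2440.
M = (21.2440)² = 451.31 ppb.

M ≈ 451 ppb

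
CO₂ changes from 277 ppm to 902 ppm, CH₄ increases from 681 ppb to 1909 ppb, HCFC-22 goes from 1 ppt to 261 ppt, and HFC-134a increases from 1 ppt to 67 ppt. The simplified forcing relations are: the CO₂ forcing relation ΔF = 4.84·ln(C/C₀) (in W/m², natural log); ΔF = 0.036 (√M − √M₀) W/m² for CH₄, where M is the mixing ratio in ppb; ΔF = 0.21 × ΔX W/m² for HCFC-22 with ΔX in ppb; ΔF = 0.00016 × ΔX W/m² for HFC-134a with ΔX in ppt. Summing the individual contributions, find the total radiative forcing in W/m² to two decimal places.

ΔF = 6.41 W/m²

CO₂: 4.84 × ln(902/277) = 4.84 × ln(3.25632) = 4.84 × 1.18060 = 5.7141 W/m².
CH₄: 0.036 × (√1909 − √681) = 0.036 × (43.6921 − 26.0960) = 0.036 × 17.5961 = 0.6335 W/m².
HCFC-22: Δ = 261 − 1 = 260 ppt = 0.260 ppb; ΔF = 0.21 × 0.260 = 0.0546 W/m².
HFC-134a: ΔF = 0.00016 × (67 − 1) = 0.00016 × 66 = 0.0106 W/m².
Total ΔF = 5.7141 + 0.6335 + 0.0546 + 0.0106 = 6.4128 W/m².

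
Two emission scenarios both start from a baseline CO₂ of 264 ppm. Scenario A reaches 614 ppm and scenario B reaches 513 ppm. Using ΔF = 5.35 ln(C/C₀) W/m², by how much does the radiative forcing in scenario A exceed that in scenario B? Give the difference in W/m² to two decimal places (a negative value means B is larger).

ΔF_A − ΔF_B = 0.96 W/m²

ΔF_A = 5.35 ln(614/264) = 5.35 × 0.84405 = 4.5157 W/m².
ΔF_B = 5.35 ln(513/264) = 5.35 × 0.66433 = 3.5542 W/m².
Difference: 4.5157 − 3.5542 = 0.9615 W/m².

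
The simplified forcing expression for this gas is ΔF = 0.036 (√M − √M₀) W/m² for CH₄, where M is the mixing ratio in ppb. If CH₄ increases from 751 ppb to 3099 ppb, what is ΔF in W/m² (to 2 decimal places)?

CH₄: 0.036 × (√3099 − √751) = 0.036 × (55.6687 − 27.4044) = 0.036 × 28.2643 = 1.0175 W/m².

ΔF = 1.02 W/m²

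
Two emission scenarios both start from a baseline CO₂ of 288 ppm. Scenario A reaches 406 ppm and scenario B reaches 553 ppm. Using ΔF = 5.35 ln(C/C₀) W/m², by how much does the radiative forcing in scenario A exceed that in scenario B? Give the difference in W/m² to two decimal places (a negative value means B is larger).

ΔF_A = 5.35 ln(406/288) = 5.35 × 0.34339 = 1.8371 W/m².
ΔF_B = 5.35 ln(553/288) = 5.35 × 0.65240 = 3.4903 W/m².
Difference: 1.8371 − 3.4903 = -1.6532 W/m².

ΔF_A − ΔF_B = -1.65 W/m²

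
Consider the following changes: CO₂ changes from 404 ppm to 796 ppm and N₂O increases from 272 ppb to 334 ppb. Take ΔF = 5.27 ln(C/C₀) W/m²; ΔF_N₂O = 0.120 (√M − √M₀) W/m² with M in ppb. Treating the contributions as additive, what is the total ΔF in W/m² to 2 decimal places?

ΔF = 3.79 W/m²

CO₂: 5.27 × ln(796/404) = 5.27 × ln(1.97030) = 5.27 × 0.67819 = 3.5741 W/m².
N₂O: 0.120 × (√334 − √272) = 0.120 × (18.2757 − 16.4924) = 0.120 × 1.7833 = 0.2140 W/m².
Total ΔF = 3.5741 + 0.2140 = 3.7881 W/m².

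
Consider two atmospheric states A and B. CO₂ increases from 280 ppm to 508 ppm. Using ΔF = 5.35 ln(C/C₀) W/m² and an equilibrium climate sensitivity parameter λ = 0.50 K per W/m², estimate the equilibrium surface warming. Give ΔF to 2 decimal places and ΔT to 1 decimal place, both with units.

ΔF = 3.19 W/m²; ΔT = 1.6 K

CO₂: 5.35 × ln(508/280) = 5.35 × ln(1.81429) = 5.35 × 0.59569 = 3.1869 W/m².
ΔT = λ ΔF = 0.50 × 3.19 = 1.5950 K.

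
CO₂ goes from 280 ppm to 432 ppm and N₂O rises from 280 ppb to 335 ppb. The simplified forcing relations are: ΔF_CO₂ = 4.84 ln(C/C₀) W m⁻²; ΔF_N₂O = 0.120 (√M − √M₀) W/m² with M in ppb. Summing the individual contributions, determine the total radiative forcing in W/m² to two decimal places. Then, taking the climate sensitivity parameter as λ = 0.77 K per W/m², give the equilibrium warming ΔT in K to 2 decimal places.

ΔF = 2.29 W/m²; ΔT = 1.76 K

CO₂: 4.84 × ln(432/280) = 4.84 × ln(1.54286) = 4.84 × 0.43364 = 2.0988 W/m².
N₂O: 0.120 × (√335 − √280) = 0.120 × (18.3030 − 16.7332) = 0.120 × 1.5698 = 0.1884 W/m².
Total ΔF = 2.0988 + 0.1884 = 2.2872 W/m².
ΔT = λ ΔF = 0.77 × 2.29 = 1.7633 K.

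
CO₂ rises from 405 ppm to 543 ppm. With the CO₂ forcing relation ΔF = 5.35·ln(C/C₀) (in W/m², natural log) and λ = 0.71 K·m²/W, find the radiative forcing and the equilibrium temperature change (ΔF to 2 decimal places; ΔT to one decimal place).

CO₂: 5.35 × ln(543/405) = 5.35 × ln(1.34074) = 5.35 × 0.29322 = 1.5687 W/m².
ΔT = λ ΔF = 0.71 × 1.57 = 1.1147 K.

ΔF = 1.57 W/m²; ΔT = 1.1 K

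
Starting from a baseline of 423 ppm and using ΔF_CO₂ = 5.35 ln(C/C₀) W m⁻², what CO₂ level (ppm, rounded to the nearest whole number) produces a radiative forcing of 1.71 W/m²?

Set 5.35 ln(C/423) = 1.71, so ln(C/423) = 1.71/5.35 = 0.31963.
Then C/423 = e^0.31963 = 1.37662, giving C = 423 × 1.37662 = 582.31 ppm.

C ≈ 582 ppm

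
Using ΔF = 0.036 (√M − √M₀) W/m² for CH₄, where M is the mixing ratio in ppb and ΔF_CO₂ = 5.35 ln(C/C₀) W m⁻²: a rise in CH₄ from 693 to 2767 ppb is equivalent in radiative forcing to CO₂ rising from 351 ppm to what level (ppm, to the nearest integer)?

CH₄ forcing: 0.036 × (√2767 − √693) = 0.036 × (52.6023 − 26.3249) = 0.036 × 26.2774 = 0.94599 W/m².
Set 5.35 ln(C/351) = 0.94599: ln(C/351) = 0.94599/5.35 = 0.17682, so C = 351 × e^0.17682 = 351 × 1.19342 = 418.89 ppm.

C ≈ 419 ppm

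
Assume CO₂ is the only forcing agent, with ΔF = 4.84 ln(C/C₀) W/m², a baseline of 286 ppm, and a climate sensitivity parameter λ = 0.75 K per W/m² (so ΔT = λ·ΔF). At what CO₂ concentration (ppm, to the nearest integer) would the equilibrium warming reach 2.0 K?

C ≈ 496 ppm

Required forcing: ΔF = ΔT/λ = 2.0/0.75 = 2.6667 W/m².
Then ln(C/286) = ΔF/4.84 = 2.6667/4.84 = 0.55097.
So C = 286 × e^0.55097 = 286 × 1.73494 = 496.19 ppm.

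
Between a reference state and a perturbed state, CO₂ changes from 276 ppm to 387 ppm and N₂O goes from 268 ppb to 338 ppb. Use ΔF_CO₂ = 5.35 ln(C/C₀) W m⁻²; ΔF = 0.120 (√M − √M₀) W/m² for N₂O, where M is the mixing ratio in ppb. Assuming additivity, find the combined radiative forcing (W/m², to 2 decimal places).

ΔF = 2.05 W/m²

CO₂: 5.35 × ln(387/276) = 5.35 × ln(1.40217) = 5.35 × 0.33802 = 1.8084 W/m².
N₂O: 0.120 × (√338 − √268) = 0.120 × (18.3848 − 16.3707) = 0.120 × 2.0141 = 0.2417 W/m².
Total ΔF = 1.8084 + 0.2417 = 2.0501 W/m².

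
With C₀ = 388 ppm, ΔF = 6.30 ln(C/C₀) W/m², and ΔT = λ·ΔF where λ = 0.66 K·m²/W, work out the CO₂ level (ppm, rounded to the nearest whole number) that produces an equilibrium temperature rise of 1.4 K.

C ≈ 543 ppm

Required forcing: ΔF = ΔT/λ = 1.4/0.66 = 2.1212 W/m².
Then ln(C/388) = ΔF/6.30 = 2.1212/6.30 = 0.33670.
So C = 388 × e^0.33670 = 388 × 1.40032 = 543.32 ppm.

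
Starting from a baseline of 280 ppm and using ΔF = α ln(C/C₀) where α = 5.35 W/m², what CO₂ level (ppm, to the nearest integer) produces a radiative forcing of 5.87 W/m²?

Set 5.35 ln(C/280) = 5.87, so ln(C/280) = 5.87/5.35 = 1.09720.
Then C/280 = e^1.09720 = 2.99577, giving C = 280 × 2.99577 = 838.82 ppm.

C ≈ 839 ppm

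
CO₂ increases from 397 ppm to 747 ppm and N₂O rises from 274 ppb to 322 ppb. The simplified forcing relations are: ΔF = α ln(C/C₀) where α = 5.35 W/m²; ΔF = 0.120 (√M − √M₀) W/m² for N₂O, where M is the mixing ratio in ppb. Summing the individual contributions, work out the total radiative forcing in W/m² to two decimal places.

CO₂: 5.35 × ln(747/397) = 5.35 × ln(1.88161) = 5.35 × 0.63213 = 3.3819 W/m².
N₂O: 0.120 × (√322 − √274) = 0.120 × (17.9444 − 16.5529) = 0.120 × 1.3915 = 0.1670 W/m².
Total ΔF = 3.3819 + 0.1670 = 3.5489 W/m².

ΔF = 3.55 W/m²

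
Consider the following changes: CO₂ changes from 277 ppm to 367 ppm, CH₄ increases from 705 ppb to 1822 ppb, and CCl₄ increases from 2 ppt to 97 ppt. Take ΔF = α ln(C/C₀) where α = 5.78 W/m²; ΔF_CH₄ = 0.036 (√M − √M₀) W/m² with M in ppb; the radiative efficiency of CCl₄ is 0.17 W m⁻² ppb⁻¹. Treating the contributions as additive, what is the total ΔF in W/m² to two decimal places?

CO₂: 5.78 × ln(367/277) = 5.78 × ln(1.32491) = 5.78 × 0.28134 = 1.6261 W/m².
CH₄: 0.036 × (√1822 − √705) = 0.036 × (42.6849 − 26.5518) = 0.036 × 16.1331 = 0.5808 W/m².
CCl₄: Δ = 97 − 2 = 95 ppt = 0.095 ppb; ΔF = 0.17 × 0.095 = 0.0162 W/m².
Total ΔF = 1.6261 + 0.5808 + 0.0162 = 2.2231 W/m².

ΔF = 2.22 W/m²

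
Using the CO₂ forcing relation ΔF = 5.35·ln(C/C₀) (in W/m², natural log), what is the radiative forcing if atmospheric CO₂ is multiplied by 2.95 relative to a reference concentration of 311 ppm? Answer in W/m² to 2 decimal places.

Because the forcing depends only on the ratio C/C₀, the initial concentration does not enter.
ΔF = 5.35 × ln(2.95) = 5.35 × 1.08181 = 5.7877 W/m².

ΔF = 5.79 W/m²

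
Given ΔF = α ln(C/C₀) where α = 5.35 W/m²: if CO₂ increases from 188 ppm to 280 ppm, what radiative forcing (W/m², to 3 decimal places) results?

ΔF = 2.131 W/m²

CO₂ absorption bands are partially saturated, so forcing scales with the logarithm of the concentration ratio.
CO₂: 5.35 × ln(280/188) = 5.35 × ln(1.48936) = 5.35 × 0.39835 = 2.1312 W/m².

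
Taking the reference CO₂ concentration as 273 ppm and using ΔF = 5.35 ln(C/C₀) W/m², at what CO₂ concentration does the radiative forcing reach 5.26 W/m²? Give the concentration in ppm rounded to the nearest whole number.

Set 5.35 ln(C/273) = 5.26, so ln(C/273) = 5.26/5.35 = 0.98318.
Then C/273 = e^0.98318 = 2.67294, giving C = 273 × 2.67294 = 729.71 ppm.

C ≈ 730 ppm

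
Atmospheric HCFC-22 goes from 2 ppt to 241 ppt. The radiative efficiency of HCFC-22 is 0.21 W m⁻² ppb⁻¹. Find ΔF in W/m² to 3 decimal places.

ΔF = 0.050 W/m²

HCFC-22: Δ = 241 − 2 = 239 ppt = 0.239 ppb; ΔF = 0.21 × 0.239 = 0.0502 W/m².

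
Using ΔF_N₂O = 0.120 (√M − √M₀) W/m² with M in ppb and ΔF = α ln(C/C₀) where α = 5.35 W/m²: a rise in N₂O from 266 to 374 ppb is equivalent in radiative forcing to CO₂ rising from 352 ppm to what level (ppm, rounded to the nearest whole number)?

N₂O forcing: 0.120 × (√374 − √266) = 0.120 × (19.3391 − 16.3095) = 0.120 × 3.0296 = 0.36355 W/m².
Set 5.35 ln(C/352) = 0.36355: ln(C/352) = 0.36355/5.35 = 0.06795, so C = 352 × e^0.06795 = 352 × 1.07031 = 376.75 ppm.

C ≈ 377 ppm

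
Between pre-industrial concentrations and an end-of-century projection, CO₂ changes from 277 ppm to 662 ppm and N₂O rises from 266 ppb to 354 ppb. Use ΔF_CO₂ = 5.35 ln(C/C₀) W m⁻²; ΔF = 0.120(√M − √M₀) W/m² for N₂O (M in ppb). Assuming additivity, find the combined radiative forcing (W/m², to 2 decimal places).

ΔF = 4.96 W/m²

CO₂: 5.35 × ln(662/277) = 5.35 × ln(2.38989) = 5.35 × 0.87125 = 4.6612 W/m².
N₂O: 0.120 × (√354 − √266) = 0.120 × (18.8149 − 16.3095) = 0.120 × 2.5054 = 0.3006 W/m².
Total ΔF = 4.6612 + 0.3006 = 4.9618 W/m².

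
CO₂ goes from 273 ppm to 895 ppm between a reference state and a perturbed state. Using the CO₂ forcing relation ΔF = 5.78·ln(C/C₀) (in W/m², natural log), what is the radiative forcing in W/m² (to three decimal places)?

CO₂: 5.78 × ln(895/273) = 5.78 × ln(3.27839) = 5.78 × 1.18735 = 6.8629 W/m².

ΔF = 6.863 W/m²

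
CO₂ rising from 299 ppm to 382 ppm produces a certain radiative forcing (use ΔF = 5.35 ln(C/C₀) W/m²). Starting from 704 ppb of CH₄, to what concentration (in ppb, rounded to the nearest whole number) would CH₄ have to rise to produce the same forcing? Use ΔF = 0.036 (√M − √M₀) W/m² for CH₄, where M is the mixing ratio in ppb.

CO₂ forcing: 5.35 × ln(382/299) = 5.35 × 0.244977 = 1.31063 W/m².
Set 0.036(√M − √704) = 1.31063: √M = 1.31063/0.036 + √704 = 36.4064 + 26.5330 = 62.9394.
M = (62.9394)² = 3961.37 ppb.

M ≈ 3961 ppb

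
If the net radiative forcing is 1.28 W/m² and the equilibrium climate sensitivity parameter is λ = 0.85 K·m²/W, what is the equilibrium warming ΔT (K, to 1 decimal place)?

ΔT = 1.1 K

ΔT = λ ΔF = 0.85 × 1.28 = 1.0880 K.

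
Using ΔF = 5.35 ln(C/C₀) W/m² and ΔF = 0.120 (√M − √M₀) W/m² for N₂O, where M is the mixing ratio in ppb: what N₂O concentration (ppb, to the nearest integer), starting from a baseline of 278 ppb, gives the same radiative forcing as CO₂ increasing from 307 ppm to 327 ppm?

CO₂ forcing: 5.35 × ln(327/307) = 5.35 × 0.063112 = 0.33765 W/m².
Set 0.120(√M − √278) = 0.33765: √M = 0.33765/0.120 + √278 = 2.8138 + 16.6733 = 19.4871.
M = (19.4871)² = 379.75 ppb.

M ≈ 380 ppb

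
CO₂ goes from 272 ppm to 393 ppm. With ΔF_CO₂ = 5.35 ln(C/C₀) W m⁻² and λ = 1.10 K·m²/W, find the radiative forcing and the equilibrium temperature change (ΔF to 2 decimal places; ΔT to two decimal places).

CO₂: 5.35 × ln(393/272) = 5.35 × ln(1.44485) = 5.35 × 0.36801 = 1.9689 W/m².
ΔT = λ ΔF = 1.10 × 1.97 = 2.1670 K.

ΔF = 1.97 W/m²; ΔT = 2.17 K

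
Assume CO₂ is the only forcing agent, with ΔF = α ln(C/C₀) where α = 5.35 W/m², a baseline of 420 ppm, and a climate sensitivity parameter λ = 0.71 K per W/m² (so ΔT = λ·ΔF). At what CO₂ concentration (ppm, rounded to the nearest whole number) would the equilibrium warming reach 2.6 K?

Required forcing: ΔF = ΔT/λ = 2.6/0.71 = 3.6620 W/m².
Then ln(C/420) = ΔF/5.35 = 3.6620/5.35 = 0.68449.
So C = 420 × e^0.68449 = 420 × 1.98276 = 832.76 ppm.

C ≈ 833 ppm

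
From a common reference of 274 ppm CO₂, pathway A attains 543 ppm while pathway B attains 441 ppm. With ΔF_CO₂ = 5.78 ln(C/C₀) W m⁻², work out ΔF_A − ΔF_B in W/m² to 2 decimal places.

ΔF_A = 5.78 ln(543/274) = 5.78 × 0.68398 = 3.9534 W/m².
ΔF_B = 5.78 ln(441/274) = 5.78 × 0.47592 = 2.7508 W/m².
Difference: 3.9534 − 2.7508 = 1.2026 W/m².

ΔF_A − ΔF_B = 1.20 W/m²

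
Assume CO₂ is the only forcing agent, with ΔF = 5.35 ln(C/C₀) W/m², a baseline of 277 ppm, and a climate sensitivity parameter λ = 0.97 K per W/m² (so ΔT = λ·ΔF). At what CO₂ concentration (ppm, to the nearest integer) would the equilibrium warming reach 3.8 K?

C ≈ 576 ppm

Required forcing: ΔF = ΔT/λ = 3.8/0.97 = 3.9175 W/m².
Then ln(C/277) = ΔF/5.35 = 3.9175/5.35 = 0.73224.
So C = 277 × e^0.73224 = 277 × 2.07973 = 576.09 ppm.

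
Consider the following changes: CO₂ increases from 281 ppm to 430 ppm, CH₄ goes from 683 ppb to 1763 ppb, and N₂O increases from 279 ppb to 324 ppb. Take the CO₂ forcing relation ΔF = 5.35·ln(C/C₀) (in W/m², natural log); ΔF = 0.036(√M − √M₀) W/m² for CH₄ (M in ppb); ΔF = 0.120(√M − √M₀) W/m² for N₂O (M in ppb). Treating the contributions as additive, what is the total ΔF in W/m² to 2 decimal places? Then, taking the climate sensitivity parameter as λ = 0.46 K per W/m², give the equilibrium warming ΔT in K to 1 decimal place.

CO₂: 5.35 × ln(430/281) = 5.35 × ln(1.53025) = 5.35 × 0.42543 = 2.2761 W/m².
CH₄: 0.036 × (√1763 − √683) = 0.036 × (41.9881 − 26.1343) = 0.036 × 15.8538 = 0.5707 W/m².
N₂O: 0.120 × (√324 − √279) = 0.120 × (18.0000 − 16.7033) = 0.120 × 1.2967 = 0.1556 W/m².
Total ΔF = 2.2761 + 0.5707 + 0.1556 = 3.0024 W/m².
ΔT = λ ΔF = 0.46 × 3.00 = 1.3800 K.

ΔF = 3.00 W/m²; ΔT = 1.4 K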